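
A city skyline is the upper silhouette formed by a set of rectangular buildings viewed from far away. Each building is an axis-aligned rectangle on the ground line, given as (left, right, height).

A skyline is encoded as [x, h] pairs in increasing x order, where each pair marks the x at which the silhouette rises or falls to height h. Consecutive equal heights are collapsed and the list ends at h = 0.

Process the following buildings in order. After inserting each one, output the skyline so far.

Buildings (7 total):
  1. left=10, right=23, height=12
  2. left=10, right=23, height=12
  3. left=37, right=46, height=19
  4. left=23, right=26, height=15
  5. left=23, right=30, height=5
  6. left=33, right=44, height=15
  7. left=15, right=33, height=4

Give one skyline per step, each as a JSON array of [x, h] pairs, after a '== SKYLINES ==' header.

== SKYLINES ==
[[10,12],[23,0]]
[[10,12],[23,0]]
[[10,12],[23,0],[37,19],[46,0]]
[[10,12],[23,15],[26,0],[37,19],[46,0]]
[[10,12],[23,15],[26,5],[30,0],[37,19],[46,0]]
[[10,12],[23,15],[26,5],[30,0],[33,15],[37,19],[46,0]]
[[10,12],[23,15],[26,5],[30,4],[33,15],[37,19],[46,0]]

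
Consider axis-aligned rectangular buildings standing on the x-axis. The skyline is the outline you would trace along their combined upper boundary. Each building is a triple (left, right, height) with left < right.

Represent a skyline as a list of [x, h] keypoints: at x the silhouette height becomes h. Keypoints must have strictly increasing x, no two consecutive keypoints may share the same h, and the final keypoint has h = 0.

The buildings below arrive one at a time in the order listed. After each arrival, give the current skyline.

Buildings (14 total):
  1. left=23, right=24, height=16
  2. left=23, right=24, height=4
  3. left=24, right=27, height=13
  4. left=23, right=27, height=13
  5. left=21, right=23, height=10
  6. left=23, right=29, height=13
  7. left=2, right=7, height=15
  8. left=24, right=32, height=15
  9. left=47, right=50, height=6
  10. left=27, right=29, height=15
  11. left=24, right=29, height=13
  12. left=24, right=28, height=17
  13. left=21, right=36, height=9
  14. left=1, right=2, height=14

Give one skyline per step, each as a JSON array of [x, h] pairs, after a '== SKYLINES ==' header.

== SKYLINES ==
[[23,16],[24,0]]
[[23,16],[24,0]]
[[23,16],[24,13],[27,0]]
[[23,16],[24,13],[27,0]]
[[21,10],[23,16],[24,13],[27,0]]
[[21,10],[23,16],[24,13],[29,0]]
[[2,15],[7,0],[21,10],[23,16],[24,13],[29,0]]
[[2,15],[7,0],[21,10],[23,16],[24,15],[32,0]]
[[2,15],[7,0],[21,10],[23,16],[24,15],[32,0],[47,6],[50,0]]
[[2,15],[7,0],[21,10],[23,16],[24,15],[32,0],[47,6],[50,0]]
[[2,15],[7,0],[21,10],[23,16],[24,15],[32,0],[47,6],[50,0]]
[[2,15],[7,0],[21,10],[23,16],[24,17],[28,15],[32,0],[47,6],[50,0]]
[[2,15],[7,0],[21,10],[23,16],[24,17],[28,15],[32,9],[36,0],[47,6],[50,0]]
[[1,14],[2,15],[7,0],[21,10],[23,16],[24,17],[28,15],[32,9],[36,0],[47,6],[50,0]]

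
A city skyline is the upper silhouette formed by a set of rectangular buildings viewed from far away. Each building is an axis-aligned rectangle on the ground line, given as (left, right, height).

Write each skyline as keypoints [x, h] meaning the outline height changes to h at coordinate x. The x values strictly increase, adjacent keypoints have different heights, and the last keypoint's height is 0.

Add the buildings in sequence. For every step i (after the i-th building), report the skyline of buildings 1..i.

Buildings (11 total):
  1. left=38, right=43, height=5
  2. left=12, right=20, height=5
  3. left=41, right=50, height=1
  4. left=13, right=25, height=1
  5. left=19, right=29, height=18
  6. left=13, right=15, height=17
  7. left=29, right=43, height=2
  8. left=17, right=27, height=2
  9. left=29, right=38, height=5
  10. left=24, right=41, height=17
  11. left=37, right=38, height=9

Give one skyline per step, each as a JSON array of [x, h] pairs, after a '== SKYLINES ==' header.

== SKYLINES ==
[[38,5],[43,0]]
[[12,5],[20,0],[38,5],[43,0]]
[[12,5],[20,0],[38,5],[43,1],[50,0]]
[[12,5],[20,1],[25,0],[38,5],[43,1],[50,0]]
[[12,5],[19,18],[29,0],[38,5],[43,1],[50,0]]
[[12,5],[13,17],[15,5],[19,18],[29,0],[38,5],[43,1],[50,0]]
[[12,5],[13,17],[15,5],[19,18],[29,2],[38,5],[43,1],[50,0]]
[[12,5],[13,17],[15,5],[19,18],[29,2],[38,5],[43,1],[50,0]]
[[12,5],[13,17],[15,5],[19,18],[29,5],[43,1],[50,0]]
[[12,5],[13,17],[15,5],[19,18],[29,17],[41,5],[43,1],[50,0]]
[[12,5],[13,17],[15,5],[19,18],[29,17],[41,5],[43,1],[50,0]]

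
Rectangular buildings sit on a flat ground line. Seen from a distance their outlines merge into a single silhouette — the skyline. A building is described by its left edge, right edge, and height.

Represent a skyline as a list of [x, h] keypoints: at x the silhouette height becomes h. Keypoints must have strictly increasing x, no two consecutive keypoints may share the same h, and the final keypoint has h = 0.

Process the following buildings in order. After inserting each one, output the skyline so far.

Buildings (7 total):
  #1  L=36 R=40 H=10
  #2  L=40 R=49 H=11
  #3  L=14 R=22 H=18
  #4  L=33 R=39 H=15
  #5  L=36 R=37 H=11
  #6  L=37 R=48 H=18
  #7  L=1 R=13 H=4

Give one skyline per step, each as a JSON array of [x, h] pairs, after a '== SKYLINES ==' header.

== SKYLINES ==
[[36,10],[40,0]]
[[36,10],[40,11],[49,0]]
[[14,18],[22,0],[36,10],[40,11],[49,0]]
[[14,18],[22,0],[33,15],[39,10],[40,11],[49,0]]
[[14,18],[22,0],[33,15],[39,10],[40,11],[49,0]]
[[14,18],[22,0],[33,15],[37,18],[48,11],[49,0]]
[[1,4],[13,0],[14,18],[22,0],[33,15],[37,18],[48,11],[49,0]]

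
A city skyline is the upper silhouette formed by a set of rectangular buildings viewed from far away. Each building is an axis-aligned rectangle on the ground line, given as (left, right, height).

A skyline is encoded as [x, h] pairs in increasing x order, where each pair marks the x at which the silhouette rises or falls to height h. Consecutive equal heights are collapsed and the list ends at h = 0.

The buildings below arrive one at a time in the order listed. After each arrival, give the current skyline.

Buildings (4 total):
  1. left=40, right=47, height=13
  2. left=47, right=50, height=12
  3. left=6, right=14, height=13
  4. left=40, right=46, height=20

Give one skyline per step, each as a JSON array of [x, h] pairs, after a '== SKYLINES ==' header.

== SKYLINES ==
[[40,13],[47,0]]
[[40,13],[47,12],[50,0]]
[[6,13],[14,0],[40,13],[47,12],[50,0]]
[[6,13],[14,0],[40,20],[46,13],[47,12],[50,0]]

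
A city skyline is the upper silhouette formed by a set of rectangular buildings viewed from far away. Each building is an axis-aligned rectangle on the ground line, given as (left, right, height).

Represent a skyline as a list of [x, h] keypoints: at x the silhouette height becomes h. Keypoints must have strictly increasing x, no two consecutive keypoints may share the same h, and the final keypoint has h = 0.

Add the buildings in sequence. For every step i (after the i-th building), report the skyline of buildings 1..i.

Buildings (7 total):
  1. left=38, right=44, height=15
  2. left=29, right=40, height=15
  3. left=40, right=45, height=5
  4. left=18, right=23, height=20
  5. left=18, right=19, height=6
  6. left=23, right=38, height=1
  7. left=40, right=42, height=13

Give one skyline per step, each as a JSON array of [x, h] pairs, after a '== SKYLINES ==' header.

== SKYLINES ==
[[38,15],[44,0]]
[[29,15],[44,0]]
[[29,15],[44,5],[45,0]]
[[18,20],[23,0],[29,15],[44,5],[45,0]]
[[18,20],[23,0],[29,15],[44,5],[45,0]]
[[18,20],[23,1],[29,15],[44,5],[45,0]]
[[18,20],[23,1],[29,15],[44,5],[45,0]]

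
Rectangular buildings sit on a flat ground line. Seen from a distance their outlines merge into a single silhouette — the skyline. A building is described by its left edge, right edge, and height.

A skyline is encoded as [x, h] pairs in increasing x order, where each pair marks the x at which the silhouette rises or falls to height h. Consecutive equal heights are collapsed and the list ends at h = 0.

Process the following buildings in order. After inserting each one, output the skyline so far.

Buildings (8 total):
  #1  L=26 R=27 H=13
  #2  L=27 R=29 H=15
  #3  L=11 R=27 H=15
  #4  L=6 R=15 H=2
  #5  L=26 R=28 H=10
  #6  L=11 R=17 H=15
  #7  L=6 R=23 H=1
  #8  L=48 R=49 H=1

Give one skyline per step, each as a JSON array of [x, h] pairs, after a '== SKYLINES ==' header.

== SKYLINES ==
[[26,13],[27,0]]
[[26,13],[27,15],[29,0]]
[[11,15],[29,0]]
[[6,2],[11,15],[29,0]]
[[6,2],[11,15],[29,0]]
[[6,2],[11,15],[29,0]]
[[6,2],[11,15],[29,0]]
[[6,2],[11,15],[29,0],[48,1],[49,0]]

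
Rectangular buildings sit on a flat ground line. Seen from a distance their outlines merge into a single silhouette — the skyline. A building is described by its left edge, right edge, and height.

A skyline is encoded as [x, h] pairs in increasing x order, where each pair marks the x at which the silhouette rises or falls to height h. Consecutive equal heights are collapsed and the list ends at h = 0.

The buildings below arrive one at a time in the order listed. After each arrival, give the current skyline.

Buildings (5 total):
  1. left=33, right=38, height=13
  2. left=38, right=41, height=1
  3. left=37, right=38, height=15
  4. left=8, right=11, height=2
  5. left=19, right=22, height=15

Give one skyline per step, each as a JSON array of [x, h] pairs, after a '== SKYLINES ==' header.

== SKYLINES ==
[[33,13],[38,0]]
[[33,13],[38,1],[41,0]]
[[33,13],[37,15],[38,1],[41,0]]
[[8,2],[11,0],[33,13],[37,15],[38,1],[41,0]]
[[8,2],[11,0],[19,15],[22,0],[33,13],[37,15],[38,1],[41,0]]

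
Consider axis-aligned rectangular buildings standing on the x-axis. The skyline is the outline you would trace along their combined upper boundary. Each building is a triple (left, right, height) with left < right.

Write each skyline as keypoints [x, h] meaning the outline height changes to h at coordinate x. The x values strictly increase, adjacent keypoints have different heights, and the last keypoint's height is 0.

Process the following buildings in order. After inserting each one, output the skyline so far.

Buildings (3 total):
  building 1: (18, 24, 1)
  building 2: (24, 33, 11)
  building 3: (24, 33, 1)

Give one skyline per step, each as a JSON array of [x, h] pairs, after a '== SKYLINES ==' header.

== SKYLINES ==
[[18,1],[24,0]]
[[18,1],[24,11],[33,0]]
[[18,1],[24,11],[33,0]]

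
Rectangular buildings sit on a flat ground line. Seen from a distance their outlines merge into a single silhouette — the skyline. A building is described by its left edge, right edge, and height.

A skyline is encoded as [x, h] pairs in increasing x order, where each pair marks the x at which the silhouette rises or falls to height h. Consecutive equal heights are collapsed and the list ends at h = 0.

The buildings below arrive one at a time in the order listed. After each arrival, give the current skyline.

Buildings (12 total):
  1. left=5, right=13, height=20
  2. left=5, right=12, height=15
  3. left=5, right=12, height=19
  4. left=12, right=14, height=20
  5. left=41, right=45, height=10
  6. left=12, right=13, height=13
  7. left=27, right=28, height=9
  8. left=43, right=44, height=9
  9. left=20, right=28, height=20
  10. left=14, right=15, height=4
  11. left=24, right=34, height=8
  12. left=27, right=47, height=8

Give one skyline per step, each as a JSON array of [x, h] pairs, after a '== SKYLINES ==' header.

== SKYLINES ==
[[5,20],[13,0]]
[[5,20],[13,0]]
[[5,20],[13,0]]
[[5,20],[14,0]]
[[5,20],[14,0],[41,10],[45,0]]
[[5,20],[14,0],[41,10],[45,0]]
[[5,20],[14,0],[27,9],[28,0],[41,10],[45,0]]
[[5,20],[14,0],[27,9],[28,0],[41,10],[45,0]]
[[5,20],[14,0],[20,20],[28,0],[41,10],[45,0]]
[[5,20],[14,4],[15,0],[20,20],[28,0],[41,10],[45,0]]
[[5,20],[14,4],[15,0],[20,20],[28,8],[34,0],[41,10],[45,0]]
[[5,20],[14,4],[15,0],[20,20],[28,8],[41,10],[45,8],[47,0]]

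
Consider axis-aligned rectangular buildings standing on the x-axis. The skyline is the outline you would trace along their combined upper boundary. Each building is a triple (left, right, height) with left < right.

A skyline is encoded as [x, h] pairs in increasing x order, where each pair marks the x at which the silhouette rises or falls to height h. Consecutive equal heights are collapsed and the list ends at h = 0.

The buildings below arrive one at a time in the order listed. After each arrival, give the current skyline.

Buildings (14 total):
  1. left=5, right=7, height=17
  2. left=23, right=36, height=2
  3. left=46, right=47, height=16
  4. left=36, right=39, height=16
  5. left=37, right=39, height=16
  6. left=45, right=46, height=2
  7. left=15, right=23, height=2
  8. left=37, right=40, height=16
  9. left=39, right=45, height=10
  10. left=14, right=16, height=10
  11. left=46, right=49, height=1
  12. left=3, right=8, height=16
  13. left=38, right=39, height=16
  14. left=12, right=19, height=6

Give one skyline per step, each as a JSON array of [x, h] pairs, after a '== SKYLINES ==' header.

== SKYLINES ==
[[5,17],[7,0]]
[[5,17],[7,0],[23,2],[36,0]]
[[5,17],[7,0],[23,2],[36,0],[46,16],[47,0]]
[[5,17],[7,0],[23,2],[36,16],[39,0],[46,16],[47,0]]
[[5,17],[7,0],[23,2],[36,16],[39,0],[46,16],[47,0]]
[[5,17],[7,0],[23,2],[36,16],[39,0],[45,2],[46,16],[47,0]]
[[5,17],[7,0],[15,2],[36,16],[39,0],[45,2],[46,16],[47,0]]
[[5,17],[7,0],[15,2],[36,16],[40,0],[45,2],[46,16],[47,0]]
[[5,17],[7,0],[15,2],[36,16],[40,10],[45,2],[46,16],[47,0]]
[[5,17],[7,0],[14,10],[16,2],[36,16],[40,10],[45,2],[46,16],[47,0]]
[[5,17],[7,0],[14,10],[16,2],[36,16],[40,10],[45,2],[46,16],[47,1],[49,0]]
[[3,16],[5,17],[7,16],[8,0],[14,10],[16,2],[36,16],[40,10],[45,2],[46,16],[47,1],[49,0]]
[[3,16],[5,17],[7,16],[8,0],[14,10],[16,2],[36,16],[40,10],[45,2],[46,16],[47,1],[49,0]]
[[3,16],[5,17],[7,16],[8,0],[12,6],[14,10],[16,6],[19,2],[36,16],[40,10],[45,2],[46,16],[47,1],[49,0]]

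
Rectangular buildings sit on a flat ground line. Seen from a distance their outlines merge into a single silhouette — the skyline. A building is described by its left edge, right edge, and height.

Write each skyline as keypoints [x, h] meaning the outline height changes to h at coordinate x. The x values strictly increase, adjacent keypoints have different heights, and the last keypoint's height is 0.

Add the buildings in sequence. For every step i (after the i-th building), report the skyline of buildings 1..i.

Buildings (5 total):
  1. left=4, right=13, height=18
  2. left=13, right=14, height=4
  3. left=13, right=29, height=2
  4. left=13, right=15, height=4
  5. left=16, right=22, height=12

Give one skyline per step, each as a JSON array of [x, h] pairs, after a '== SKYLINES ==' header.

== SKYLINES ==
[[4,18],[13,0]]
[[4,18],[13,4],[14,0]]
[[4,18],[13,4],[14,2],[29,0]]
[[4,18],[13,4],[15,2],[29,0]]
[[4,18],[13,4],[15,2],[16,12],[22,2],[29,0]]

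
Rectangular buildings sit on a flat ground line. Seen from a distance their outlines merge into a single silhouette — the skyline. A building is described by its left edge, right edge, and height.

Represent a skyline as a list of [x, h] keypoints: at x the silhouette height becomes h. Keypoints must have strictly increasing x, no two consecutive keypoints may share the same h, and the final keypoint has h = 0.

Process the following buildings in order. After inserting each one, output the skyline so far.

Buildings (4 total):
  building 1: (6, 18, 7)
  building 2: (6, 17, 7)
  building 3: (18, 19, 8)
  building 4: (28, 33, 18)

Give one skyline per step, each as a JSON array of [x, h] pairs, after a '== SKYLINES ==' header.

== SKYLINES ==
[[6,7],[18,0]]
[[6,7],[18,0]]
[[6,7],[18,8],[19,0]]
[[6,7],[18,8],[19,0],[28,18],[33,0]]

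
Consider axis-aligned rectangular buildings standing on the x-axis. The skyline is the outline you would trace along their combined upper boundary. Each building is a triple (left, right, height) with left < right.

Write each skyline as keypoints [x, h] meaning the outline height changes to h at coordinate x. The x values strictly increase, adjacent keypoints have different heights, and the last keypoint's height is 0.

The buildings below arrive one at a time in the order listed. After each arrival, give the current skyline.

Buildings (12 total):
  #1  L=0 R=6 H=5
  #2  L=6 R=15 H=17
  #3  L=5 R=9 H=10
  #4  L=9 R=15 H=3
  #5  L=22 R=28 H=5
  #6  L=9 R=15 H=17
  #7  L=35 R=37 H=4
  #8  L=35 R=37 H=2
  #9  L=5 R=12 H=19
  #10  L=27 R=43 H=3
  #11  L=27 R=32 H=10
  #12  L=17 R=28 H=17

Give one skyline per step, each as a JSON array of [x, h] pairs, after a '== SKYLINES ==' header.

== SKYLINES ==
[[0,5],[6,0]]
[[0,5],[6,17],[15,0]]
[[0,5],[5,10],[6,17],[15,0]]
[[0,5],[5,10],[6,17],[15,0]]
[[0,5],[5,10],[6,17],[15,0],[22,5],[28,0]]
[[0,5],[5,10],[6,17],[15,0],[22,5],[28,0]]
[[0,5],[5,10],[6,17],[15,0],[22,5],[28,0],[35,4],[37,0]]
[[0,5],[5,10],[6,17],[15,0],[22,5],[28,0],[35,4],[37,0]]
[[0,5],[5,19],[12,17],[15,0],[22,5],[28,0],[35,4],[37,0]]
[[0,5],[5,19],[12,17],[15,0],[22,5],[28,3],[35,4],[37,3],[43,0]]
[[0,5],[5,19],[12,17],[15,0],[22,5],[27,10],[32,3],[35,4],[37,3],[43,0]]
[[0,5],[5,19],[12,17],[15,0],[17,17],[28,10],[32,3],[35,4],[37,3],[43,0]]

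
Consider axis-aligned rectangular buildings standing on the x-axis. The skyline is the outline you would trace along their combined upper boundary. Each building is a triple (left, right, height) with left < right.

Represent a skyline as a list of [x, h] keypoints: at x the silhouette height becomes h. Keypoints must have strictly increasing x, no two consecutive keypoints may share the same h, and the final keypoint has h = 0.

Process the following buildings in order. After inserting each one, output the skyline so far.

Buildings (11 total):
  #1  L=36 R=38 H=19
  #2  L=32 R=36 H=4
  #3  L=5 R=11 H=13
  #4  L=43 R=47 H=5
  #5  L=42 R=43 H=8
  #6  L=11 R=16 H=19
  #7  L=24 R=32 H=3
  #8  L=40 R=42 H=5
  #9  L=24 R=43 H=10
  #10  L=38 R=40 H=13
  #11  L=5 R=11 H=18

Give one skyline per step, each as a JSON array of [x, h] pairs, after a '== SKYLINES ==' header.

== SKYLINES ==
[[36,19],[38,0]]
[[32,4],[36,19],[38,0]]
[[5,13],[11,0],[32,4],[36,19],[38,0]]
[[5,13],[11,0],[32,4],[36,19],[38,0],[43,5],[47,0]]
[[5,13],[11,0],[32,4],[36,19],[38,0],[42,8],[43,5],[47,0]]
[[5,13],[11,19],[16,0],[32,4],[36,19],[38,0],[42,8],[43,5],[47,0]]
[[5,13],[11,19],[16,0],[24,3],[32,4],[36,19],[38,0],[42,8],[43,5],[47,0]]
[[5,13],[11,19],[16,0],[24,3],[32,4],[36,19],[38,0],[40,5],[42,8],[43,5],[47,0]]
[[5,13],[11,19],[16,0],[24,10],[36,19],[38,10],[43,5],[47,0]]
[[5,13],[11,19],[16,0],[24,10],[36,19],[38,13],[40,10],[43,5],[47,0]]
[[5,18],[11,19],[16,0],[24,10],[36,19],[38,13],[40,10],[43,5],[47,0]]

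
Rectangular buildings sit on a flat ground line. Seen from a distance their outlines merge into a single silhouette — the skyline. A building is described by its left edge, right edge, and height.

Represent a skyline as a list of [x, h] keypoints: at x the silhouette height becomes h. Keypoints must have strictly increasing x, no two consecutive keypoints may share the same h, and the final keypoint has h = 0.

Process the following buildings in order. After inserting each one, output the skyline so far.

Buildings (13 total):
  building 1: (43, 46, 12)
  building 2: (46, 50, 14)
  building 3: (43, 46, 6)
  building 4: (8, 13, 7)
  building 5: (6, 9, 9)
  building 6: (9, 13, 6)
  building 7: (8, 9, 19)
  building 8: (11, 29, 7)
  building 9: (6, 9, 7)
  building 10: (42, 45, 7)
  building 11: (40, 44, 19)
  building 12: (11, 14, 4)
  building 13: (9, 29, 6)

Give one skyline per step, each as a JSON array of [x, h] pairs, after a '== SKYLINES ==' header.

== SKYLINES ==
[[43,12],[46,0]]
[[43,12],[46,14],[50,0]]
[[43,12],[46,14],[50,0]]
[[8,7],[13,0],[43,12],[46,14],[50,0]]
[[6,9],[9,7],[13,0],[43,12],[46,14],[50,0]]
[[6,9],[9,7],[13,0],[43,12],[46,14],[50,0]]
[[6,9],[8,19],[9,7],[13,0],[43,12],[46,14],[50,0]]
[[6,9],[8,19],[9,7],[29,0],[43,12],[46,14],[50,0]]
[[6,9],[8,19],[9,7],[29,0],[43,12],[46,14],[50,0]]
[[6,9],[8,19],[9,7],[29,0],[42,7],[43,12],[46,14],[50,0]]
[[6,9],[8,19],[9,7],[29,0],[40,19],[44,12],[46,14],[50,0]]
[[6,9],[8,19],[9,7],[29,0],[40,19],[44,12],[46,14],[50,0]]
[[6,9],[8,19],[9,7],[29,0],[40,19],[44,12],[46,14],[50,0]]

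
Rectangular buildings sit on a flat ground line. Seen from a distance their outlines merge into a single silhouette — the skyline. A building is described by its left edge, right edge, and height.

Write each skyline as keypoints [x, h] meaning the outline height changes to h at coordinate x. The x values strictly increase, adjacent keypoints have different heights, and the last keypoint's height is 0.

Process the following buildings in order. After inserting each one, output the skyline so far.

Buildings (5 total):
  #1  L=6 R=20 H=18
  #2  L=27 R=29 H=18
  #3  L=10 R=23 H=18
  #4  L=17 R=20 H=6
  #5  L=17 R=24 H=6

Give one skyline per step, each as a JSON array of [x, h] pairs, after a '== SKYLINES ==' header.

== SKYLINES ==
[[6,18],[20,0]]
[[6,18],[20,0],[27,18],[29,0]]
[[6,18],[23,0],[27,18],[29,0]]
[[6,18],[23,0],[27,18],[29,0]]
[[6,18],[23,6],[24,0],[27,18],[29,0]]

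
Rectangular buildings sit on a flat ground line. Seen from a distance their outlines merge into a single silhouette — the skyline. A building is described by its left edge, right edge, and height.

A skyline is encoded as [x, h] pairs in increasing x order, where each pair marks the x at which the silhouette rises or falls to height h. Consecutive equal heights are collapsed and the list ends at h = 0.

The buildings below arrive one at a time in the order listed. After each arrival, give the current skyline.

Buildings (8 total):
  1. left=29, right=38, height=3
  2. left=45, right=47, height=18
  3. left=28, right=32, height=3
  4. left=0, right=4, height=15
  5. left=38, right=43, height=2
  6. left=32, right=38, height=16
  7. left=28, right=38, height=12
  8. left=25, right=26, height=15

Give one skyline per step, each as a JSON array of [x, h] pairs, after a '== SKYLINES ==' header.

== SKYLINES ==
[[29,3],[38,0]]
[[29,3],[38,0],[45,18],[47,0]]
[[28,3],[38,0],[45,18],[47,0]]
[[0,15],[4,0],[28,3],[38,0],[45,18],[47,0]]
[[0,15],[4,0],[28,3],[38,2],[43,0],[45,18],[47,0]]
[[0,15],[4,0],[28,3],[32,16],[38,2],[43,0],[45,18],[47,0]]
[[0,15],[4,0],[28,12],[32,16],[38,2],[43,0],[45,18],[47,0]]
[[0,15],[4,0],[25,15],[26,0],[28,12],[32,16],[38,2],[43,0],[45,18],[47,0]]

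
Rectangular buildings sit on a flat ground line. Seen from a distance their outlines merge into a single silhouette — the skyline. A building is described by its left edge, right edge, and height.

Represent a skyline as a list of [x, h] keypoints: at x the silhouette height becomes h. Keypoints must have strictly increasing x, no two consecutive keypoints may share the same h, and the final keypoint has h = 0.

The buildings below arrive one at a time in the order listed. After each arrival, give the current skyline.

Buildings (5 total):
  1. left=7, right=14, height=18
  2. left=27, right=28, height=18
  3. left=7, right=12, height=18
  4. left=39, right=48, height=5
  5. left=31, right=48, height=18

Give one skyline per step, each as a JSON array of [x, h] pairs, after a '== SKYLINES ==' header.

== SKYLINES ==
[[7,18],[14,0]]
[[7,18],[14,0],[27,18],[28,0]]
[[7,18],[14,0],[27,18],[28,0]]
[[7,18],[14,0],[27,18],[28,0],[39,5],[48,0]]
[[7,18],[14,0],[27,18],[28,0],[31,18],[48,0]]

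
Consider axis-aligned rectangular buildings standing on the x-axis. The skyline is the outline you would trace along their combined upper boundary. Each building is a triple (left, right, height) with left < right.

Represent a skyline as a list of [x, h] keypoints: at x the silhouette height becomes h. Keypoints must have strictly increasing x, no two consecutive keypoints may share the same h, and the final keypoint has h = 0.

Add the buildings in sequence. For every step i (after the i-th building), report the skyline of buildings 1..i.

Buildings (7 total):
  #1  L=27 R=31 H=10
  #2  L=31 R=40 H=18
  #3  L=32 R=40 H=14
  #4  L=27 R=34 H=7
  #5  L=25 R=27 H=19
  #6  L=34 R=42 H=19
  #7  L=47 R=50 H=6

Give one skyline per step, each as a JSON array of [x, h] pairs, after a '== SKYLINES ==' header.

== SKYLINES ==
[[27,10],[31,0]]
[[27,10],[31,18],[40,0]]
[[27,10],[31,18],[40,0]]
[[27,10],[31,18],[40,0]]
[[25,19],[27,10],[31,18],[40,0]]
[[25,19],[27,10],[31,18],[34,19],[42,0]]
[[25,19],[27,10],[31,18],[34,19],[42,0],[47,6],[50,0]]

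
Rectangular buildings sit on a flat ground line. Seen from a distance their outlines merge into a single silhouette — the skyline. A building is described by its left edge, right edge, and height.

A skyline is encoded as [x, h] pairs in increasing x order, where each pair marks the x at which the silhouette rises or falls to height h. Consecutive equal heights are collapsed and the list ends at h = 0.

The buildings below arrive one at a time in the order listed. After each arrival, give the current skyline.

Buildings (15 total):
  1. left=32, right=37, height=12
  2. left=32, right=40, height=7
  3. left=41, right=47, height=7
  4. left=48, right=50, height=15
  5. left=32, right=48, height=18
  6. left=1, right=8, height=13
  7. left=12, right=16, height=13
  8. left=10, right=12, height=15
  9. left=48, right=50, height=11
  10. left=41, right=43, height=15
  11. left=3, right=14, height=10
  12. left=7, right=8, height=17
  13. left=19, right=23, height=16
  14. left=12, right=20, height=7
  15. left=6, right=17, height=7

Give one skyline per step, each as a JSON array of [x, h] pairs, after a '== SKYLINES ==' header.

== SKYLINES ==
[[32,12],[37,0]]
[[32,12],[37,7],[40,0]]
[[32,12],[37,7],[40,0],[41,7],[47,0]]
[[32,12],[37,7],[40,0],[41,7],[47,0],[48,15],[50,0]]
[[32,18],[48,15],[50,0]]
[[1,13],[8,0],[32,18],[48,15],[50,0]]
[[1,13],[8,0],[12,13],[16,0],[32,18],[48,15],[50,0]]
[[1,13],[8,0],[10,15],[12,13],[16,0],[32,18],[48,15],[50,0]]
[[1,13],[8,0],[10,15],[12,13],[16,0],[32,18],[48,15],[50,0]]
[[1,13],[8,0],[10,15],[12,13],[16,0],[32,18],[48,15],[50,0]]
[[1,13],[8,10],[10,15],[12,13],[16,0],[32,18],[48,15],[50,0]]
[[1,13],[7,17],[8,10],[10,15],[12,13],[16,0],[32,18],[48,15],[50,0]]
[[1,13],[7,17],[8,10],[10,15],[12,13],[16,0],[19,16],[23,0],[32,18],[48,15],[50,0]]
[[1,13],[7,17],[8,10],[10,15],[12,13],[16,7],[19,16],[23,0],[32,18],[48,15],[50,0]]
[[1,13],[7,17],[8,10],[10,15],[12,13],[16,7],[19,16],[23,0],[32,18],[48,15],[50,0]]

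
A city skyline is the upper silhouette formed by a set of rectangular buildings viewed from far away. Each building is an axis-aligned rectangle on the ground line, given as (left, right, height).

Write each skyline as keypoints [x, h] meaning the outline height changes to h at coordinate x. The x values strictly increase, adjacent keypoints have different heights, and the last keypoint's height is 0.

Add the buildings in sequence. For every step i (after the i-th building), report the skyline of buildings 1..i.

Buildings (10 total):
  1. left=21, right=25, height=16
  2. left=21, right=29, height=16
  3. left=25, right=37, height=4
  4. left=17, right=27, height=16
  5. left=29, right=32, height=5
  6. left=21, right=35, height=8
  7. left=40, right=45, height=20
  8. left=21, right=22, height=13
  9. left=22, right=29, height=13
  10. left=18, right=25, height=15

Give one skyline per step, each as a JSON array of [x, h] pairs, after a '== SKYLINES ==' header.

== SKYLINES ==
[[21,16],[25,0]]
[[21,16],[29,0]]
[[21,16],[29,4],[37,0]]
[[17,16],[29,4],[37,0]]
[[17,16],[29,5],[32,4],[37,0]]
[[17,16],[29,8],[35,4],[37,0]]
[[17,16],[29,8],[35,4],[37,0],[40,20],[45,0]]
[[17,16],[29,8],[35,4],[37,0],[40,20],[45,0]]
[[17,16],[29,8],[35,4],[37,0],[40,20],[45,0]]
[[17,16],[29,8],[35,4],[37,0],[40,20],[45,0]]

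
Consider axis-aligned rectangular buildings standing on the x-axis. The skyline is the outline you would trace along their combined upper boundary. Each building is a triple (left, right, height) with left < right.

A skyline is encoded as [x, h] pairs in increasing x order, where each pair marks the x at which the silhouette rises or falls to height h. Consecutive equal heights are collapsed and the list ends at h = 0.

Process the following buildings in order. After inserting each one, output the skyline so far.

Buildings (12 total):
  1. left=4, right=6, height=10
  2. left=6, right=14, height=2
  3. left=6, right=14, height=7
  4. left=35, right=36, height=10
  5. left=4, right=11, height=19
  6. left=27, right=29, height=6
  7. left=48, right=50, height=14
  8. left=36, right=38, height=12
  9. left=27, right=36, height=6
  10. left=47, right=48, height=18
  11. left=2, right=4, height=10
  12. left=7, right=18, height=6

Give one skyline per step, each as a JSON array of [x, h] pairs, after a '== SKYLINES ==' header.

== SKYLINES ==
[[4,10],[6,0]]
[[4,10],[6,2],[14,0]]
[[4,10],[6,7],[14,0]]
[[4,10],[6,7],[14,0],[35,10],[36,0]]
[[4,19],[11,7],[14,0],[35,10],[36,0]]
[[4,19],[11,7],[14,0],[27,6],[29,0],[35,10],[36,0]]
[[4,19],[11,7],[14,0],[27,6],[29,0],[35,10],[36,0],[48,14],[50,0]]
[[4,19],[11,7],[14,0],[27,6],[29,0],[35,10],[36,12],[38,0],[48,14],[50,0]]
[[4,19],[11,7],[14,0],[27,6],[35,10],[36,12],[38,0],[48,14],[50,0]]
[[4,19],[11,7],[14,0],[27,6],[35,10],[36,12],[38,0],[47,18],[48,14],[50,0]]
[[2,10],[4,19],[11,7],[14,0],[27,6],[35,10],[36,12],[38,0],[47,18],[48,14],[50,0]]
[[2,10],[4,19],[11,7],[14,6],[18,0],[27,6],[35,10],[36,12],[38,0],[47,18],[48,14],[50,0]]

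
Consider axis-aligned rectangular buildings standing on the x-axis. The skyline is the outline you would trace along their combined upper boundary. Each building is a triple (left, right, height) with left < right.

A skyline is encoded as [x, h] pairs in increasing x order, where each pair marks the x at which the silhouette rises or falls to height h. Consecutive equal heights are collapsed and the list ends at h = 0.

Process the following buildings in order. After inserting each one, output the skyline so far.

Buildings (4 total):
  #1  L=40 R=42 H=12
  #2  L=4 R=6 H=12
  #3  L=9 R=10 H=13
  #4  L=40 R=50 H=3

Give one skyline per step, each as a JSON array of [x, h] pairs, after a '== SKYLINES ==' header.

== SKYLINES ==
[[40,12],[42,0]]
[[4,12],[6,0],[40,12],[42,0]]
[[4,12],[6,0],[9,13],[10,0],[40,12],[42,0]]
[[4,12],[6,0],[9,13],[10,0],[40,12],[42,3],[50,0]]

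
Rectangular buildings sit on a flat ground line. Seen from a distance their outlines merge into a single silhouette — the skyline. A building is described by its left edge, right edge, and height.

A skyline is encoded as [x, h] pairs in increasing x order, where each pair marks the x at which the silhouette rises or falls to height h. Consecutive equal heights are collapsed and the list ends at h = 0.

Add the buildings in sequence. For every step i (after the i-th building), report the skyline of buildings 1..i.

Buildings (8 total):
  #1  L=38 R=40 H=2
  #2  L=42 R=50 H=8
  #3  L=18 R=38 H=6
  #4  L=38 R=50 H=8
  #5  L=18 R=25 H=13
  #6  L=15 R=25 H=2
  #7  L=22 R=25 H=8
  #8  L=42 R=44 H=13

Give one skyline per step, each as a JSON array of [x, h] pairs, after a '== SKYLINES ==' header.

== SKYLINES ==
[[38,2],[40,0]]
[[38,2],[40,0],[42,8],[50,0]]
[[18,6],[38,2],[40,0],[42,8],[50,0]]
[[18,6],[38,8],[50,0]]
[[18,13],[25,6],[38,8],[50,0]]
[[15,2],[18,13],[25,6],[38,8],[50,0]]
[[15,2],[18,13],[25,6],[38,8],[50,0]]
[[15,2],[18,13],[25,6],[38,8],[42,13],[44,8],[50,0]]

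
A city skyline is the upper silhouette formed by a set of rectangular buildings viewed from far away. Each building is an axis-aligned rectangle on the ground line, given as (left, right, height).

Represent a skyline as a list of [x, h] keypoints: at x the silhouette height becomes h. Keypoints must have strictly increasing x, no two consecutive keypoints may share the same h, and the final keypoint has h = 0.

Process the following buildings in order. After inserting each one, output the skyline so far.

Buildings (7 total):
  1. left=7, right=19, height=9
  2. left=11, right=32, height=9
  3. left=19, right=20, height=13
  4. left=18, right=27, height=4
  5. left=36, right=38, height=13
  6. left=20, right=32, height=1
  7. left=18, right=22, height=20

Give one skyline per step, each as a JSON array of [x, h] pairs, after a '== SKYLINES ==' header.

== SKYLINES ==
[[7,9],[19,0]]
[[7,9],[32,0]]
[[7,9],[19,13],[20,9],[32,0]]
[[7,9],[19,13],[20,9],[32,0]]
[[7,9],[19,13],[20,9],[32,0],[36,13],[38,0]]
[[7,9],[19,13],[20,9],[32,0],[36,13],[38,0]]
[[7,9],[18,20],[22,9],[32,0],[36,13],[38,0]]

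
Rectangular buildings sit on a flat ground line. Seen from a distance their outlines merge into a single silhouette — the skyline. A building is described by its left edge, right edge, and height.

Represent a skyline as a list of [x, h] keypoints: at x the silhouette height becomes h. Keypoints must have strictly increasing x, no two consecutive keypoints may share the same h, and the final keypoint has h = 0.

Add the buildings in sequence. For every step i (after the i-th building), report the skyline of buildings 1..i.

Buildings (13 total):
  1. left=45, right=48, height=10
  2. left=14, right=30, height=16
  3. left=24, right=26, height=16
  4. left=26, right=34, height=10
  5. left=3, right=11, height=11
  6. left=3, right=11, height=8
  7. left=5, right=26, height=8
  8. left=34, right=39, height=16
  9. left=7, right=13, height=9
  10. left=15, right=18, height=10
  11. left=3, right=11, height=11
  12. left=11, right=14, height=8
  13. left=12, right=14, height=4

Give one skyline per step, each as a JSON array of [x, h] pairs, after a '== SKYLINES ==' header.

== SKYLINES ==
[[45,10],[48,0]]
[[14,16],[30,0],[45,10],[48,0]]
[[14,16],[30,0],[45,10],[48,0]]
[[14,16],[30,10],[34,0],[45,10],[48,0]]
[[3,11],[11,0],[14,16],[30,10],[34,0],[45,10],[48,0]]
[[3,11],[11,0],[14,16],[30,10],[34,0],[45,10],[48,0]]
[[3,11],[11,8],[14,16],[30,10],[34,0],[45,10],[48,0]]
[[3,11],[11,8],[14,16],[30,10],[34,16],[39,0],[45,10],[48,0]]
[[3,11],[11,9],[13,8],[14,16],[30,10],[34,16],[39,0],[45,10],[48,0]]
[[3,11],[11,9],[13,8],[14,16],[30,10],[34,16],[39,0],[45,10],[48,0]]
[[3,11],[11,9],[13,8],[14,16],[30,10],[34,16],[39,0],[45,10],[48,0]]
[[3,11],[11,9],[13,8],[14,16],[30,10],[34,16],[39,0],[45,10],[48,0]]
[[3,11],[11,9],[13,8],[14,16],[30,10],[34,16],[39,0],[45,10],[48,0]]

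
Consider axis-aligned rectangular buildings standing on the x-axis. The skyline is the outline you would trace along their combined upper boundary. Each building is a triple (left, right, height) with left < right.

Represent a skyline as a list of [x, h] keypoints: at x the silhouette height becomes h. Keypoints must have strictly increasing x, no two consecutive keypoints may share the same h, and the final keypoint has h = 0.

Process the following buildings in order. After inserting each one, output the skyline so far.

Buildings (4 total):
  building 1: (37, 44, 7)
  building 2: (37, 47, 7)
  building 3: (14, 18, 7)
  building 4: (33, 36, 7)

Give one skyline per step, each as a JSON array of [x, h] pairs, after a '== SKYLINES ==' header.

== SKYLINES ==
[[37,7],[44,0]]
[[37,7],[47,0]]
[[14,7],[18,0],[37,7],[47,0]]
[[14,7],[18,0],[33,7],[36,0],[37,7],[47,0]]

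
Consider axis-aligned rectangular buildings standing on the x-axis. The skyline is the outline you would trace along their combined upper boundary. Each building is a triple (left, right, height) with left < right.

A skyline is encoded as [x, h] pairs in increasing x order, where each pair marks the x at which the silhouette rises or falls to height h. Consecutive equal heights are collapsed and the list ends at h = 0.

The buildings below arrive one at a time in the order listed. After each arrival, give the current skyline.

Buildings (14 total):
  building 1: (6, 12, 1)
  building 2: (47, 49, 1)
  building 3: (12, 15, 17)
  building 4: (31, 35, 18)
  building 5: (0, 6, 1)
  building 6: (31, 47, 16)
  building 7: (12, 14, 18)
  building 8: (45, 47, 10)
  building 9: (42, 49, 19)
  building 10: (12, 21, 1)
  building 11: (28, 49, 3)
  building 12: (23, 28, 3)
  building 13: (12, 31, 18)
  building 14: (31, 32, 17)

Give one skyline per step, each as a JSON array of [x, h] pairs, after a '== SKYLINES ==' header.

== SKYLINES ==
[[6,1],[12,0]]
[[6,1],[12,0],[47,1],[49,0]]
[[6,1],[12,17],[15,0],[47,1],[49,0]]
[[6,1],[12,17],[15,0],[31,18],[35,0],[47,1],[49,0]]
[[0,1],[12,17],[15,0],[31,18],[35,0],[47,1],[49,0]]
[[0,1],[12,17],[15,0],[31,18],[35,16],[47,1],[49,0]]
[[0,1],[12,18],[14,17],[15,0],[31,18],[35,16],[47,1],[49,0]]
[[0,1],[12,18],[14,17],[15,0],[31,18],[35,16],[47,1],[49,0]]
[[0,1],[12,18],[14,17],[15,0],[31,18],[35,16],[42,19],[49,0]]
[[0,1],[12,18],[14,17],[15,1],[21,0],[31,18],[35,16],[42,19],[49,0]]
[[0,1],[12,18],[14,17],[15,1],[21,0],[28,3],[31,18],[35,16],[42,19],[49,0]]
[[0,1],[12,18],[14,17],[15,1],[21,0],[23,3],[31,18],[35,16],[42,19],[49,0]]
[[0,1],[12,18],[35,16],[42,19],[49,0]]
[[0,1],[12,18],[35,16],[42,19],[49,0]]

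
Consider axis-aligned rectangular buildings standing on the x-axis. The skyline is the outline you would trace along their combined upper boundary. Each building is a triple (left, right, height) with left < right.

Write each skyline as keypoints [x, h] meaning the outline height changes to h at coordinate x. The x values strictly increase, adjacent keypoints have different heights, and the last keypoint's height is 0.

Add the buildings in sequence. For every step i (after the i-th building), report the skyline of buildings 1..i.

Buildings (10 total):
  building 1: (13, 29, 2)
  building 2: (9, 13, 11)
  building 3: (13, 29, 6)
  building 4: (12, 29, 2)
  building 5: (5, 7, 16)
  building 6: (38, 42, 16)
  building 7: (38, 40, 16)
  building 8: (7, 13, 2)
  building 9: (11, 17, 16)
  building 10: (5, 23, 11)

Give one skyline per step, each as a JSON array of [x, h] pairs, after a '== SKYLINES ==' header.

== SKYLINES ==
[[13,2],[29,0]]
[[9,11],[13,2],[29,0]]
[[9,11],[13,6],[29,0]]
[[9,11],[13,6],[29,0]]
[[5,16],[7,0],[9,11],[13,6],[29,0]]
[[5,16],[7,0],[9,11],[13,6],[29,0],[38,16],[42,0]]
[[5,16],[7,0],[9,11],[13,6],[29,0],[38,16],[42,0]]
[[5,16],[7,2],[9,11],[13,6],[29,0],[38,16],[42,0]]
[[5,16],[7,2],[9,11],[11,16],[17,6],[29,0],[38,16],[42,0]]
[[5,16],[7,11],[11,16],[17,11],[23,6],[29,0],[38,16],[42,0]]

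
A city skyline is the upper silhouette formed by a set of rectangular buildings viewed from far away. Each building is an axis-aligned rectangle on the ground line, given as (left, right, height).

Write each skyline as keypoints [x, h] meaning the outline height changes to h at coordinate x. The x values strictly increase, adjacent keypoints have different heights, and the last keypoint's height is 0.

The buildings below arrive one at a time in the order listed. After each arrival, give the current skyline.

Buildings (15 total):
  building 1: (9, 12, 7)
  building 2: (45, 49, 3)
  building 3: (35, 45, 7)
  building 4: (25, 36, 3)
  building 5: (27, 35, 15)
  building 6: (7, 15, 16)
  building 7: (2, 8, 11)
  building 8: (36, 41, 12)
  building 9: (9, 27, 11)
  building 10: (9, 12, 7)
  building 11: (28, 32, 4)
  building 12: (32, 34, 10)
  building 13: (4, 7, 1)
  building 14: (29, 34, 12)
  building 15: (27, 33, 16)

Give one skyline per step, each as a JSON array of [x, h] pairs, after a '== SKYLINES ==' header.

== SKYLINES ==
[[9,7],[12,0]]
[[9,7],[12,0],[45,3],[49,0]]
[[9,7],[12,0],[35,7],[45,3],[49,0]]
[[9,7],[12,0],[25,3],[35,7],[45,3],[49,0]]
[[9,7],[12,0],[25,3],[27,15],[35,7],[45,3],[49,0]]
[[7,16],[15,0],[25,3],[27,15],[35,7],[45,3],[49,0]]
[[2,11],[7,16],[15,0],[25,3],[27,15],[35,7],[45,3],[49,0]]
[[2,11],[7,16],[15,0],[25,3],[27,15],[35,7],[36,12],[41,7],[45,3],[49,0]]
[[2,11],[7,16],[15,11],[27,15],[35,7],[36,12],[41,7],[45,3],[49,0]]
[[2,11],[7,16],[15,11],[27,15],[35,7],[36,12],[41,7],[45,3],[49,0]]
[[2,11],[7,16],[15,11],[27,15],[35,7],[36,12],[41,7],[45,3],[49,0]]
[[2,11],[7,16],[15,11],[27,15],[35,7],[36,12],[41,7],[45,3],[49,0]]
[[2,11],[7,16],[15,11],[27,15],[35,7],[36,12],[41,7],[45,3],[49,0]]
[[2,11],[7,16],[15,11],[27,15],[35,7],[36,12],[41,7],[45,3],[49,0]]
[[2,11],[7,16],[15,11],[27,16],[33,15],[35,7],[36,12],[41,7],[45,3],[49,0]]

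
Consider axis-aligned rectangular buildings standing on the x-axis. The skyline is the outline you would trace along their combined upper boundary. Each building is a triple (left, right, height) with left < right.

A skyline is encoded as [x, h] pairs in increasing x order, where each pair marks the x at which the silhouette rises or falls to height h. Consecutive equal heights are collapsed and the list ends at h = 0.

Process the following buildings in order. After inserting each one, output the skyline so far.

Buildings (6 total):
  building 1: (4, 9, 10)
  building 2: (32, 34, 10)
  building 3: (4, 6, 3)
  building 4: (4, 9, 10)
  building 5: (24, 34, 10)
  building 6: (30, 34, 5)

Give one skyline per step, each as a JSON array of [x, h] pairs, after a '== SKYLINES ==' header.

== SKYLINES ==
[[4,10],[9,0]]
[[4,10],[9,0],[32,10],[34,0]]
[[4,10],[9,0],[32,10],[34,0]]
[[4,10],[9,0],[32,10],[34,0]]
[[4,10],[9,0],[24,10],[34,0]]
[[4,10],[9,0],[24,10],[34,0]]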